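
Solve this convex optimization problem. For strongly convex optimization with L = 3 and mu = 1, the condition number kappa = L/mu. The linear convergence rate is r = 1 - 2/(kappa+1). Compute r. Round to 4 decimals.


Step 1: Compute the condition number.
kappa = L/mu = 3/1 = 3.0
Step 2: Compute the convergence rate.
r = 1 - 2/(kappa + 1) = 1 - 2*mu/(L + mu) = (L - mu)/(L + mu) = 2/4 = 0.5


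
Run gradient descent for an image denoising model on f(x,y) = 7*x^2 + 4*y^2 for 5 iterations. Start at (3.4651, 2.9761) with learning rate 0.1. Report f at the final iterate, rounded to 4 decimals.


Gradient descent on f(x,y) = 7*x^2 + 4*y^2.
Starting point: (3.4651, 2.9761), alpha = 0.1
Step 1: grad_x = 2*7*3.4651 = 48.5114, grad_y = 2*4*2.9761 = 23.8088
  x_1 = 3.4651 - 0.1*48.5114 = -1.386
  y_1 = 2.9761 - 0.1*23.8088 = 0.5952
Step 2: grad_x = 2*7*-1.386 = -19.4046, grad_y = 2*4*0.5952 = 4.7618
  x_2 = -1.386 - 0.1*-19.4046 = 0.5544
  y_2 = 0.5952 - 0.1*4.7618 = 0.119
Step 3: grad_x = 2*7*0.5544 = 7.7618, grad_y = 2*4*0.119 = 0.9524
  x_3 = 0.5544 - 0.1*7.7618 = -0.2218
  y_3 = 0.119 - 0.1*0.9524 = 0.0238
Step 4: grad_x = 2*7*-0.2218 = -3.1047, grad_y = 2*4*0.0238 = 0.1905
  x_4 = -0.2218 - 0.1*-3.1047 = 0.0887
  y_4 = 0.0238 - 0.1*0.1905 = 0.0048
Step 5: grad_x = 2*7*0.0887 = 1.2419, grad_y = 2*4*0.0048 = 0.0381
  x_5 = 0.0887 - 0.1*1.2419 = -0.0355
  y_5 = 0.0048 - 0.1*0.0381 = 0.001
f(-0.0355, 0.001) = 7*(-0.0355)^2 + 4*0.001^2 = 0.0088


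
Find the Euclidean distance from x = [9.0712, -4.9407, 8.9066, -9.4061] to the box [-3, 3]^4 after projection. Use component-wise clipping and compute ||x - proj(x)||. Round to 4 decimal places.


Project each component onto [-3, 3].
clip(9.0712) = 3.0, clip(-4.9407) = -3.0, clip(8.9066) = 3.0, clip(-9.4061) = -3.0
Projection = [3.0, -3.0, 3.0, -3.0]
Squared diffs: [36.8595, 3.7663, 34.8879, 41.0381]
Distance = sqrt(116.5518) = 10.7959


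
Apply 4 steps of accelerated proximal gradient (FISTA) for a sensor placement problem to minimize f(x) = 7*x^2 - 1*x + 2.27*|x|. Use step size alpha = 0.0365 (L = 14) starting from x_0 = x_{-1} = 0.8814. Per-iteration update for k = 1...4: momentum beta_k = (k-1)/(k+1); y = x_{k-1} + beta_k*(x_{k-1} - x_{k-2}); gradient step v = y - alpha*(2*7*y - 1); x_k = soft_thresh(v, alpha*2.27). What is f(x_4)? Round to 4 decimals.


FISTA on f(x) = 7*x^2 - 1*x + 2.27*|x|
L = 14, alpha = 0.0365
Iteration 1: beta = 0.0, y = 0.8814 + 0.0*(0.8814 - 0.8814) = 0.8814
  grad(y) = 11.3396, v = y - alpha*grad = 0.4675
  prox(v) = soft_thresh(0.4675, 0.0829) = 0.3846
Iteration 2: beta = 0.3333, y = 0.3846 + 0.3333*(0.3846 - 0.8814) = 0.2191
  grad(y) = 2.0669, v = y - alpha*grad = 0.1436
  prox(v) = soft_thresh(0.1436, 0.0829) = 0.0608
Iteration 3: beta = 0.5, y = 0.0608 + 0.5*(0.0608 - 0.3846) = -0.1012
  grad(y) = -2.4164, v = y - alpha*grad = -0.013
  prox(v) = soft_thresh(-0.013, 0.0829) = 0.0
Iteration 4: beta = 0.6, y = 0.0 + 0.6*(0.0 - 0.0608) = -0.0365
  grad(y) = -1.5105, v = y - alpha*grad = 0.0187
  prox(v) = soft_thresh(0.0187, 0.0829) = 0.0
f(x_4) = 7*0.0^2 - 1*0.0 + 2.27*|0.0| = 0.0


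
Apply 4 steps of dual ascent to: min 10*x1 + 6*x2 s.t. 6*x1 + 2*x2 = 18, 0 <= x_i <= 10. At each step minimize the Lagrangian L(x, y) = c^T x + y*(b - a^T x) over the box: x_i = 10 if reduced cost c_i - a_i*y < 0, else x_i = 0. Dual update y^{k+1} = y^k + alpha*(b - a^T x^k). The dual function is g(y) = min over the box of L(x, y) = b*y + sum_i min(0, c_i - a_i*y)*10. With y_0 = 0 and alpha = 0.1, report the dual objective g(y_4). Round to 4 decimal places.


Dual ascent for LP: min 10*x1 + 6*x2, 6*x1 + 2*x2 = 18, 0 <= x_i <= 10
Step 1: y^k = 0.0, reduced costs: (10.0, 6.0)
  x^k = (0.0, 0.0), subgradient = b - a^T x = 18.0
  y^{k+1} = 0.0 + 0.1*18.0 = 1.8
Step 2: y^k = 1.8, reduced costs: (-0.8, 2.4)
  x^k = (10.0, 0.0), subgradient = b - a^T x = -42.0
  y^{k+1} = 1.8 + 0.1*-42.0 = -2.4
Step 3: y^k = -2.4, reduced costs: (24.4, 10.8)
  x^k = (0.0, 0.0), subgradient = b - a^T x = 18.0
  y^{k+1} = -2.4 + 0.1*18.0 = -0.6
Step 4: y^k = -0.6, reduced costs: (13.6, 7.2)
  x^k = (0.0, 0.0), subgradient = b - a^T x = 18.0
  y^{k+1} = -0.6 + 0.1*18.0 = 1.2
Dual objective at y_4 = 1.2: reduced costs (2.8, 3.6), box minimizer x = (0.0, 0.0)
g(y_4) = b*y + (c1 - a1*y)*x1 + (c2 - a2*y)*x2 = 18*1.2 + 2.8*0.0 + 3.6*0.0 = 21.6 + 0.0 + 0.0 = 21.6


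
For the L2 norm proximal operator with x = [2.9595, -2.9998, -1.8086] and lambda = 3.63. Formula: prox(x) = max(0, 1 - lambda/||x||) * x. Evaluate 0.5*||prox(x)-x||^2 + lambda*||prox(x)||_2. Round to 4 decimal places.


Step 1: Compute ||x||.
||x|| = 4.5857
Step 2: Compute scaling factor.
scale = max(0, 1 - 3.63/4.5857) = 0.2084
Step 3: prox(x) = [0.6168, -0.6252, -0.3769]
||prox(x)|| = 0.9557
Step 4: Proximal objective.
0.5*||prox-x||^2 = 6.5885
lambda*||prox|| = 3.4692
Total = 10.0576


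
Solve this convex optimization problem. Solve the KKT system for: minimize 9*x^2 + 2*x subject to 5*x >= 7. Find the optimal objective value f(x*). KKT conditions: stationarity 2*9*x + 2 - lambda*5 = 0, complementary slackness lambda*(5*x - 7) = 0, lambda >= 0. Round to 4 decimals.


Step 1: Try lambda = 0 (constraint inactive).
x_unc = -2/(2*9) = -0.1111
Check: 5*-0.1111 = -0.5555 < 7 -- violated!
Step 2: Constraint must be active: 5*x = 7
x* = 7/5 = 1.4
lambda = (2*9*1.4 + 2)/5 = 5.44
Step 3: Compute optimal value.
f(x*) = 9*1.4^2 + 2*1.4 = 20.44


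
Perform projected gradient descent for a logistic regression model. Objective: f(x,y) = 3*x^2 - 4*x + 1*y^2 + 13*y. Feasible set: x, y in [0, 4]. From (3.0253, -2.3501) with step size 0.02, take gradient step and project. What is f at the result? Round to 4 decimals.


Step 1: Compute gradient at (3.0253, -2.3501).
grad_x = 2*3*3.0253 - 4 = 14.1518
grad_y = 2*1*-2.3501 + 13 = 8.2998
Step 2: Gradient step.
x_raw = 3.0253 - 0.02*14.1518 = 2.7423
y_raw = -2.3501 - 0.02*8.2998 = -2.5161
Step 3: Project onto [0, 4].
x_proj = clip(2.7423) = 2.7423
y_proj = clip(-2.5161) = 0.0
Step 4: Evaluate f.
f(2.7423, 0.0) = 11.591


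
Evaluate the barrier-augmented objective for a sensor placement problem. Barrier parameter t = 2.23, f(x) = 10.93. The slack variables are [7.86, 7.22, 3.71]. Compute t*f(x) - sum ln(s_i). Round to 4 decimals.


Step 1: Compute log-barrier.
ln values: [2.0618, 1.9769, 1.311]
phi = -(2.0618 + 1.9769 + 1.311) = -5.3497
Step 2: Compute augmented objective.
t*f(x) = 2.23*10.93 = 24.3739
Total = 24.3739 - 5.3497 = 19.0242


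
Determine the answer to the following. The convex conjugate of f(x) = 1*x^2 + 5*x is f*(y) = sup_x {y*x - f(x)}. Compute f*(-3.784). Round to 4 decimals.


f*(y) = sup_x {y*x - a*x^2 - b*x} = sup_x {(y-b)*x - a*x^2}
FOC: (y - b) - 2a*x = 0 => x* = (y - b)/(2a)
x* = (-3.784 - 5)/(2*1) = -4.392
f*(-3.784) = (y-b)^2/(4a) = (-3.784 - 5)^2/(4*1)
= 77.1587/4 = 19.2897


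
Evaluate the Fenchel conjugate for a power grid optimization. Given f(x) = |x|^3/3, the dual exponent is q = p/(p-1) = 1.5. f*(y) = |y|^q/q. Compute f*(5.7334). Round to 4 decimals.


The conjugate exponent q satisfies 1/p + 1/q = 1.
p = 3, so q = 3/(3 - 1) = 1.5
|y|^q = 5.7334^1.5 = 13.7284
f*(5.7334) = 13.7284 / 1.5 = 9.1522


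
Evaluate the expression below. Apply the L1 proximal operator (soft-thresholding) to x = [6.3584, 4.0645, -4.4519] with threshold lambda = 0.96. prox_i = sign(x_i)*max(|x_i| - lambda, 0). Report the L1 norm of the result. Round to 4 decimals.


Soft-thresholding with lambda = 0.96:
prox(6.3584) = sign(6.3584)*max(|6.3584| - 0.96, 0) = 5.3984
prox(4.0645) = sign(4.0645)*max(|4.0645| - 0.96, 0) = 3.1045
prox(-4.4519) = sign(-4.4519)*max(|-4.4519| - 0.96, 0) = -3.4919
prox(x) = [5.3984, 3.1045, -3.4919]
||prox(x)||_1 = 5.3984 + 3.1045 + 3.4919 = 11.9948


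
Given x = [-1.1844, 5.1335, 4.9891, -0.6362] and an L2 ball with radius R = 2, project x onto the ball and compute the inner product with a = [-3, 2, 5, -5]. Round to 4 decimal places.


Step 1: Compute ||x|| (intermediates to 6 decimals).
||x|| = sqrt((-1.1844)^2 + 5.1335^2 + 4.9891^2 + (-0.6362)^2) = 7.283646
Step 2: Project.
Since ||x|| > R, scale = R/||x|| = 2/7.283646 = 0.274588, proj(x) = scale * x
proj(x) = [-0.325222, 1.409597, 1.369947, -0.174693]
Step 3: Dot product.
a^T * proj(x) = -3*(-0.325222) + 2*1.409597 + 5*1.369947 - 5*(-0.174693) = 11.5181


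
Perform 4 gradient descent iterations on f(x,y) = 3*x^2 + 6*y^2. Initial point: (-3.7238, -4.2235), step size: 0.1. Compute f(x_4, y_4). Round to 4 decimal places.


Gradient descent on f(x,y) = 3*x^2 + 6*y^2.
Starting point: (-3.7238, -4.2235), alpha = 0.1
Step 1: grad_x = 2*3*-3.7238 = -22.3428, grad_y = 2*6*-4.2235 = -50.682
  x_1 = -3.7238 - 0.1*-22.3428 = -1.4895
  y_1 = -4.2235 - 0.1*-50.682 = 0.8447
Step 2: grad_x = 2*3*-1.4895 = -8.9371, grad_y = 2*6*0.8447 = 10.1364
  x_2 = -1.4895 - 0.1*-8.9371 = -0.5958
  y_2 = 0.8447 - 0.1*10.1364 = -0.1689
Step 3: grad_x = 2*3*-0.5958 = -3.5748, grad_y = 2*6*-0.1689 = -2.0273
  x_3 = -0.5958 - 0.1*-3.5748 = -0.2383
  y_3 = -0.1689 - 0.1*-2.0273 = 0.0338
Step 4: grad_x = 2*3*-0.2383 = -1.4299, grad_y = 2*6*0.0338 = 0.4055
  x_4 = -0.2383 - 0.1*-1.4299 = -0.0953
  y_4 = 0.0338 - 0.1*0.4055 = -0.0068
f(-0.0953, -0.0068) = 3*(-0.0953)^2 + 6*(-0.0068)^2 = 0.0275


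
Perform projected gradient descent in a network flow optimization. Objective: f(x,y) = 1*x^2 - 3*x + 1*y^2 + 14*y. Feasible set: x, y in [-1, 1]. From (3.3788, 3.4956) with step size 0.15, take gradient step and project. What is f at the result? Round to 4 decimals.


Step 1: Compute gradient at (3.3788, 3.4956).
grad_x = 2*1*3.3788 - 3 = 3.7576
grad_y = 2*1*3.4956 + 14 = 20.9912
Step 2: Gradient step.
x_raw = 3.3788 - 0.15*3.7576 = 2.8152
y_raw = 3.4956 - 0.15*20.9912 = 0.3469
Step 3: Project onto [-1, 1].
x_proj = clip(2.8152) = 1.0
y_proj = clip(0.3469) = 0.3469
Step 4: Evaluate f.
f(1.0, 0.3469) = 2.9772


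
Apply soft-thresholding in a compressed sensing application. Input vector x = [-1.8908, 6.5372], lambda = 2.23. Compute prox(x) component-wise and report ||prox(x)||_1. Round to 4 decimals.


Soft-thresholding with lambda = 2.23:
prox(-1.8908) = sign(-1.8908)*max(|-1.8908| - 2.23, 0) = 0.0
prox(6.5372) = sign(6.5372)*max(|6.5372| - 2.23, 0) = 4.3072
prox(x) = [0.0, 4.3072]
||prox(x)||_1 = 0.0 + 4.3072 = 4.3072


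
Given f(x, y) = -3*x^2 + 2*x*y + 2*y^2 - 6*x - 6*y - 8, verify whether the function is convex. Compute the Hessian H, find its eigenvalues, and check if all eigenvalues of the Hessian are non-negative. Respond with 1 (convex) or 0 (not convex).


The Hessian of f(x,y) = -3*x^2 + 2*x*y + 2*y^2 - 6*x - 6*y - 8 is:
H = [[-6, 2], [2, 4]]
Trace = -6 + 4 = -2
Determinant = -6*4 - (2)^2 = -28
Discriminant = (-2)^2 - 4*-28 = 116.0
Eigenvalues: lambda_1 = -6.3852, lambda_2 = 4.3852
The function is not convex.

0


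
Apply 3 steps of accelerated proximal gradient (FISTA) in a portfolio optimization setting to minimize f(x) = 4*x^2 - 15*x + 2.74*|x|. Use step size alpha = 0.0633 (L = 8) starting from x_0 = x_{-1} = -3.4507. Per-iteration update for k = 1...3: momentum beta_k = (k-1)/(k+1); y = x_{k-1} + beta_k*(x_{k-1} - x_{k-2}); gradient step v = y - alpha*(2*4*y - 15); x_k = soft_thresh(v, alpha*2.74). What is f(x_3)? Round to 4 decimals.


FISTA on f(x) = 4*x^2 - 15*x + 2.74*|x|
L = 8, alpha = 0.0633
Iteration 1: beta = 0.0, y = -3.4507 + 0.0*(-3.4507 + 3.4507) = -3.4507
  grad(y) = -42.6056, v = y - alpha*grad = -0.7538
  prox(v) = soft_thresh(-0.7538, 0.1734) = -0.5803
Iteration 2: beta = 0.3333, y = -0.5803 + 0.3333*(-0.5803 + 3.4507) = 0.3765
  grad(y) = -11.9883, v = y - alpha*grad = 1.1353
  prox(v) = soft_thresh(1.1353, 0.1734) = 0.9619
Iteration 3: beta = 0.5, y = 0.9619 + 0.5*(0.9619 + 0.5803) = 1.733
  grad(y) = -1.1361, v = y - alpha*grad = 1.8049
  prox(v) = soft_thresh(1.8049, 0.1734) = 1.6315
f(x_3) = 4*1.6315^2 - 15*1.6315 + 2.74*|1.6315| = -9.3551


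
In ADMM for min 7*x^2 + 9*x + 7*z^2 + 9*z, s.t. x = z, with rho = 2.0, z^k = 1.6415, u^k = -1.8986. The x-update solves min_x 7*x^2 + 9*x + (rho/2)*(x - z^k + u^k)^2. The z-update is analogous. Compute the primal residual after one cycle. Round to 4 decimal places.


ADMM iteration with rho = 2.0, z^k = 1.6415, u^k = -1.8986
Step 1: x-update.
Minimize 7*x^2 + 9*x + (2.0/2)*(x - 1.6415 - 1.8986)^2
FOC: (2*7 + 2.0)*x = -9 + 2.0*(1.6415 + 1.8986)
x^{k+1} = -0.12
Step 2: z-update.
Minimize 7*z^2 + 9*z + (2.0/2)*(-0.12 - z - 1.8986)^2
FOC: (2*7 + 2.0)*z = -9 + 2.0*(-0.12 - 1.8986)
z^{k+1} = -0.8148
Step 3: u-update.
u^{k+1} = -1.8986 - 0.12 + 0.8148 = -1.2038
Step 4: Primal residual = |-0.12 + 0.8148| = 0.6948


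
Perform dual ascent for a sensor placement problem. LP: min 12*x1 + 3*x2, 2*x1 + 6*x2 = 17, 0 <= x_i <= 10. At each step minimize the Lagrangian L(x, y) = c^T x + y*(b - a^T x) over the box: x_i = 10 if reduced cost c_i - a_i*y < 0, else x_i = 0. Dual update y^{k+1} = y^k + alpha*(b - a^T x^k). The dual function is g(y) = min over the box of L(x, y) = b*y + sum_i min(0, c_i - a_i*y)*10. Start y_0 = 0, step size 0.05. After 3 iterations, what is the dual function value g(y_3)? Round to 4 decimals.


Dual ascent for LP: min 12*x1 + 3*x2, 2*x1 + 6*x2 = 17, 0 <= x_i <= 10
Step 1: y^k = 0.0, reduced costs: (12.0, 3.0)
  x^k = (0.0, 0.0), subgradient = b - a^T x = 17.0
  y^{k+1} = 0.0 + 0.05*17.0 = 0.85
Step 2: y^k = 0.85, reduced costs: (10.3, -2.1)
  x^k = (0.0, 10.0), subgradient = b - a^T x = -43.0
  y^{k+1} = 0.85 + 0.05*-43.0 = -1.3
Step 3: y^k = -1.3, reduced costs: (14.6, 10.8)
  x^k = (0.0, 0.0), subgradient = b - a^T x = 17.0
  y^{k+1} = -1.3 + 0.05*17.0 = -0.45
Dual objective at y_3 = -0.45: reduced costs (12.9, 5.7), box minimizer x = (0.0, 0.0)
g(y_3) = b*y + (c1 - a1*y)*x1 + (c2 - a2*y)*x2 = 17*(-0.45) + 12.9*0.0 + 5.7*0.0 = -7.65 + 0.0 + 0.0 = -7.65


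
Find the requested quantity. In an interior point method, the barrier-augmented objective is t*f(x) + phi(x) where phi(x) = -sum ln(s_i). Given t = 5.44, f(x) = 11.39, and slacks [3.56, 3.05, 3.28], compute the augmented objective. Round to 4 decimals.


Step 1: Compute log-barrier.
ln values: [1.2698, 1.1151, 1.1878]
phi = -(1.2698 + 1.1151 + 1.1878) = -3.5727
Step 2: Compute augmented objective.
t*f(x) = 5.44*11.39 = 61.9616
Total = 61.9616 - 3.5727 = 58.3889


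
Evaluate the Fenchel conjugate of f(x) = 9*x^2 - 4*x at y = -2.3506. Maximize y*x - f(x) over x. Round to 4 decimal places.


f*(y) = sup_x {y*x - a*x^2 - b*x} = sup_x {(y-b)*x - a*x^2}
FOC: (y - b) - 2a*x = 0 => x* = (y - b)/(2a)
x* = (-2.3506 + 4)/(2*9) = 0.0916
f*(-2.3506) = (y-b)^2/(4a) = (-2.3506 + 4)^2/(4*9)
= 2.7205/36 = 0.0756


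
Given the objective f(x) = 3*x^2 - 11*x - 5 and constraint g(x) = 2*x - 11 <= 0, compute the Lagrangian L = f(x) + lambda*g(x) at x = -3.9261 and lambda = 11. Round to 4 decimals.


Step 1: Evaluate f(x).
f(-3.9261) = 3*(-3.9261)^2 - 11*(-3.9261) - 5 = 84.4299
Step 2: Evaluate g(x).
g(-3.9261) = 2*-3.9261 - 11 = -18.8522
Step 3: Compute Lagrangian.
L = 84.4299 + 11*-18.8522 = -122.9443


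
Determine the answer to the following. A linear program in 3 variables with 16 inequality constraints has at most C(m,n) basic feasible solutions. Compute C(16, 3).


Each vertex corresponds to some choice of n active constraints out of m, so the number of vertices is at most C(m, n) = m! / (n!(m-n)!).
m = 16, n = 3
Numerator: 16 * 15 * 14
Denominator: 3! = 6
C(16, 3) = 560


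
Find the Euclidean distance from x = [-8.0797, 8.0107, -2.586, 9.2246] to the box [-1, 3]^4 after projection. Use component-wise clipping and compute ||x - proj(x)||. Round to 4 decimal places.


Project each component onto [-1, 3].
clip(-8.0797) = -1.0, clip(8.0107) = 3.0, clip(-2.586) = -1.0, clip(9.2246) = 3.0
Projection = [-1.0, 3.0, -1.0, 3.0]
Squared diffs: [50.1222, 25.1071, 2.5154, 38.7456]
Distance = sqrt(116.4903) = 10.7931


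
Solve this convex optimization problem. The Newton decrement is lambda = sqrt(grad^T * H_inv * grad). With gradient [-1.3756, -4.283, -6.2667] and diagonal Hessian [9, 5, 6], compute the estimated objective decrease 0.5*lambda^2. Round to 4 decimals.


Step 1: H is diagonal, so H^(-1) * g = [-0.1528, -0.8566, -1.0445].
Step 2: g^T H^(-1) g = sum_i g_i^2 / H_ii
  = (-1.3756)^2/9 + (-4.283)^2/5 + (-6.2667)^2/6
  = 0.2103 + 3.6688 + 6.5453 = 10.4243
Step 3: Objective decrease = 0.5 * g^T H^(-1) g = 5.2122


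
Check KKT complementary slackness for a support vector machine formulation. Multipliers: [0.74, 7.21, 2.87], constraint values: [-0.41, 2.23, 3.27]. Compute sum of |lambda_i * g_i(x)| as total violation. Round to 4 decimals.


KKT complementary slackness check:
lambda_1 * g_1 = 0.74 * -0.41 = -0.3034
lambda_2 * g_2 = 7.21 * 2.23 = 16.0783
lambda_3 * g_3 = 2.87 * 3.27 = 9.3849
Total violation = 0.3034 + 16.0783 + 9.3849 = 25.7666


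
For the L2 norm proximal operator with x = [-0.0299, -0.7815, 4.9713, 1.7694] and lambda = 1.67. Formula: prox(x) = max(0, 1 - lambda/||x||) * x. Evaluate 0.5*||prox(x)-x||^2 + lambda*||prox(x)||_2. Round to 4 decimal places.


Step 1: Compute ||x||.
||x|| = 5.3344
Step 2: Compute scaling factor.
scale = max(0, 1 - 1.67/5.3344) = 0.6869
Step 3: prox(x) = [-0.0205, -0.5368, 3.415, 1.2155]
||prox(x)|| = 3.6644
Step 4: Proximal objective.
0.5*||prox-x||^2 = 1.3945
lambda*||prox|| = 6.1195
Total = 7.5141


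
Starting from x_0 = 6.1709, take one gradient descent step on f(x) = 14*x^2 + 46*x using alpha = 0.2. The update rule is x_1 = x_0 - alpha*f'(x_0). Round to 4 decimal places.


We compute the gradient at x_0 and apply the update.
f'(x) = 28*x + 46
f'(6.1709) = 28*6.1709 + 46 = 218.7852
x_1 = 6.1709 - 0.2*218.7852 = -37.5861


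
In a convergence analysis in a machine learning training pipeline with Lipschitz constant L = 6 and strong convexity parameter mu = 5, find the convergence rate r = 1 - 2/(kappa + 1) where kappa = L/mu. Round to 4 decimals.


Step 1: Compute the condition number.
kappa = L/mu = 6/5 = 1.2
Step 2: Compute the convergence rate.
r = 1 - 2/(kappa + 1) = 1 - 2*mu/(L + mu) = (L - mu)/(L + mu) = 1/11 = 0.0909


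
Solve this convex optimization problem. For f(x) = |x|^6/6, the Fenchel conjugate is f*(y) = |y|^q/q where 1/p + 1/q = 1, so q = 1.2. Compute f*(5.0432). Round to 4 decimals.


The conjugate exponent q satisfies 1/p + 1/q = 1.
p = 6, so q = 6/(6 - 1) = 1.2
|y|^q = 5.0432^1.2 = 6.9702
f*(5.0432) = 6.9702 / 1.2 = 5.8085


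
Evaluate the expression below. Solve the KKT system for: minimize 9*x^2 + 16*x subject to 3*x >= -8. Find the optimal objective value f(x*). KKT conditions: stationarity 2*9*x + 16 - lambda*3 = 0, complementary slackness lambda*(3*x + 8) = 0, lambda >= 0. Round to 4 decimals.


Step 1: Try lambda = 0 (constraint inactive).
Stationarity: 2*9*x + 16 = 0
x* = -16/(2*9) = -8/9 = -0.8889 (rounded; the exact value -8/9 is used below)
Check constraint: 3*-0.8889 = -2.6667 >= -8 -- satisfied.
Step 2: Compute optimal value.
f(x*) = 9*(-8/9)^2 + 16*(-8/9) = -7.1111


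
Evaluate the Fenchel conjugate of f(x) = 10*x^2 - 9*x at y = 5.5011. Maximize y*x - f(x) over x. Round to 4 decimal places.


f*(y) = sup_x {y*x - a*x^2 - b*x} = sup_x {(y-b)*x - a*x^2}
FOC: (y - b) - 2a*x = 0 => x* = (y - b)/(2a)
x* = (5.5011 + 9)/(2*10) = 0.7251
f*(5.5011) = (y-b)^2/(4a) = (5.5011 + 9)^2/(4*10)
= 210.2819/40 = 5.257


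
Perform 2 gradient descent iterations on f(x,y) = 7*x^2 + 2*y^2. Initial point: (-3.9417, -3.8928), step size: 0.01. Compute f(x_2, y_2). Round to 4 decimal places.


Gradient descent on f(x,y) = 7*x^2 + 2*y^2.
Starting point: (-3.9417, -3.8928), alpha = 0.01
Step 1: grad_x = 2*7*-3.9417 = -55.1838, grad_y = 2*2*-3.8928 = -15.5712
  x_1 = -3.9417 - 0.01*-55.1838 = -3.3899
  y_1 = -3.8928 - 0.01*-15.5712 = -3.7371
Step 2: grad_x = 2*7*-3.3899 = -47.4581, grad_y = 2*2*-3.7371 = -14.9484
  x_2 = -3.3899 - 0.01*-47.4581 = -2.9153
  y_2 = -3.7371 - 0.01*-14.9484 = -3.5876
f(-2.9153, -3.5876) = 7*(-2.9153)^2 + 2*(-3.5876)^2 = 85.2339


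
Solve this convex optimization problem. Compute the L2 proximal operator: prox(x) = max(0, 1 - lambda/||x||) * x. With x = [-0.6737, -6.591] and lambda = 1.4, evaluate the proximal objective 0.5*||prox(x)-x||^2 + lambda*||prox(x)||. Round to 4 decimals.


Step 1: Compute ||x||.
||x|| = 6.6253
Step 2: Compute scaling factor.
scale = max(0, 1 - 1.4/6.6253) = 0.7887
Step 3: prox(x) = [-0.5313, -5.1983]
||prox(x)|| = 5.2253
Step 4: Proximal objective.
0.5*||prox-x||^2 = 0.98
lambda*||prox|| = 7.3154
Total = 8.2955


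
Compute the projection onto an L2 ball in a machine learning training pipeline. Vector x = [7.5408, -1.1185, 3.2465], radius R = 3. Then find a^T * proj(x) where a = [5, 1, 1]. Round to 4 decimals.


Step 1: Compute ||x|| (intermediates to 6 decimals).
||x|| = sqrt(7.5408^2 + (-1.1185)^2 + 3.2465^2) = 8.285799
Step 2: Project.
Since ||x|| > R, scale = R/||x|| = 3/8.285799 = 0.362065, proj(x) = scale * x
proj(x) = [2.73026, -0.40497, 1.175444]
Step 3: Dot product.
a^T * proj(x) = 5*2.73026 + 1*(-0.40497) + 1*1.175444 = 14.4218


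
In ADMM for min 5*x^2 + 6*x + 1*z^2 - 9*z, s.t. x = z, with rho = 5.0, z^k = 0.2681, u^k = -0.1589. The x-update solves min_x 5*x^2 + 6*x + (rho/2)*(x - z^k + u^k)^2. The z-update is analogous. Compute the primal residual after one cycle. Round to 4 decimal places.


ADMM iteration with rho = 5.0, z^k = 0.2681, u^k = -0.1589
Step 1: x-update.
Minimize 5*x^2 + 6*x + (5.0/2)*(x - 0.2681 - 0.1589)^2
FOC: (2*5 + 5.0)*x = -6 + 5.0*(0.2681 + 0.1589)
x^{k+1} = -0.2577
Step 2: z-update.
Minimize 1*z^2 - 9*z + (5.0/2)*(-0.2577 - z - 0.1589)^2
FOC: (2*1 + 5.0)*z = 9 + 5.0*(-0.2577 - 0.1589)
z^{k+1} = 0.9882
Step 3: u-update.
u^{k+1} = -0.1589 - 0.2577 - 0.9882 = -1.4047
Step 4: Primal residual = |-0.2577 - 0.9882| = 1.2458


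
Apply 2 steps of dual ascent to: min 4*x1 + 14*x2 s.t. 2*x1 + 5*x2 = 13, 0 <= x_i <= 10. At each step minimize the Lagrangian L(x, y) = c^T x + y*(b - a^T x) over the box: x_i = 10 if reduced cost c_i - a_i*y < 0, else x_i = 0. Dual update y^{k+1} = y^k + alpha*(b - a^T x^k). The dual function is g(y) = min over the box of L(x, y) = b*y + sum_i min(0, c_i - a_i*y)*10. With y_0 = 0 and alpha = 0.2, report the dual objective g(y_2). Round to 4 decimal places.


Dual ascent for LP: min 4*x1 + 14*x2, 2*x1 + 5*x2 = 13, 0 <= x_i <= 10
Step 1: y^k = 0.0, reduced costs: (4.0, 14.0)
  x^k = (0.0, 0.0), subgradient = b - a^T x = 13.0
  y^{k+1} = 0.0 + 0.2*13.0 = 2.6
Step 2: y^k = 2.6, reduced costs: (-1.2, 1.0)
  x^k = (10.0, 0.0), subgradient = b - a^T x = -7.0
  y^{k+1} = 2.6 + 0.2*-7.0 = 1.2
Dual objective at y_2 = 1.2: reduced costs (1.6, 8.0), box minimizer x = (0.0, 0.0)
g(y_2) = b*y + (c1 - a1*y)*x1 + (c2 - a2*y)*x2 = 13*1.2 + 1.6*0.0 + 8.0*0.0 = 15.6 + 0.0 + 0.0 = 15.6


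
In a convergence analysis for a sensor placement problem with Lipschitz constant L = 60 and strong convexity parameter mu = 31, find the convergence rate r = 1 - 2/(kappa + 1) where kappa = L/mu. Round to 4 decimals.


Step 1: Compute the condition number.
kappa = L/mu = 60/31 = 1.9355
Step 2: Compute the convergence rate.
r = 1 - 2/(kappa + 1) = 1 - 2*mu/(L + mu) = (L - mu)/(L + mu) = 29/91 = 0.3187


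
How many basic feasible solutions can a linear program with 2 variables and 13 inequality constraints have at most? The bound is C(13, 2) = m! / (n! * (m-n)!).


Each vertex corresponds to some choice of n active constraints out of m, so the number of vertices is at most C(m, n) = m! / (n!(m-n)!).
m = 13, n = 2
Numerator: 13 * 12
Denominator: 2! = 2
C(13, 2) = 78


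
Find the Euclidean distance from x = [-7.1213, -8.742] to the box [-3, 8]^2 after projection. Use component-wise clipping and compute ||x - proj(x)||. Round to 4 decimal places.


Project each component onto [-3, 8].
clip(-7.1213) = -3.0, clip(-8.742) = -3.0
Projection = [-3.0, -3.0]
Squared diffs: [16.9851, 32.9706]
Distance = sqrt(49.9557) = 7.0679


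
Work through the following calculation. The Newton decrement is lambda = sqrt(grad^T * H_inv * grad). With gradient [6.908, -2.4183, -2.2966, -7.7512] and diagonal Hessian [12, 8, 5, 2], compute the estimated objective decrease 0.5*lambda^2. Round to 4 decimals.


Step 1: H is diagonal, so H^(-1) * g = [0.5757, -0.3023, -0.4593, -3.8756].
Step 2: g^T H^(-1) g = sum_i g_i^2 / H_ii
  = (6.908)^2/12 + (-2.4183)^2/8 + (-2.2966)^2/5 + (-7.7512)^2/2
  = 3.9767 + 0.731 + 1.0549 + 30.0406 = 35.8032
Step 3: Objective decrease = 0.5 * g^T H^(-1) g = 17.9016


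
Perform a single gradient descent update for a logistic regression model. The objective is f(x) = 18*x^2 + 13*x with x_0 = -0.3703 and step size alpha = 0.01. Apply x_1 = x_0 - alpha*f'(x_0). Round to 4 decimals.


We compute the gradient at x_0 and apply the update.
f'(x) = 36*x + 13
f'(-0.3703) = 36*-0.3703 + 13 = -0.3308
x_1 = -0.3703 - 0.01*-0.3308 = -0.367


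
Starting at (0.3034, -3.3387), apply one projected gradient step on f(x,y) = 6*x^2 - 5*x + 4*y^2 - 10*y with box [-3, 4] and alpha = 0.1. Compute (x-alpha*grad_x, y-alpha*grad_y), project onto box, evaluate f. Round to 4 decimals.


Step 1: Compute gradient at (0.3034, -3.3387).
grad_x = 2*6*0.3034 - 5 = -1.3592
grad_y = 2*4*-3.3387 - 10 = -36.7096
Step 2: Gradient step.
x_raw = 0.3034 - 0.1*-1.3592 = 0.4393
y_raw = -3.3387 - 0.1*-36.7096 = 0.3323
Step 3: Project onto [-3, 4].
x_proj = clip(0.4393) = 0.4393
y_proj = clip(0.3323) = 0.3323
Step 4: Evaluate f.
f(0.4393, 0.3323) = -3.9196


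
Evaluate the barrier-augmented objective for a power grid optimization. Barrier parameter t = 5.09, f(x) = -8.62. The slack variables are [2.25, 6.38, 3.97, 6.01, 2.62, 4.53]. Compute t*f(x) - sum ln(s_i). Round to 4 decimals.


Step 1: Compute log-barrier.
ln values: [0.8109, 1.8532, 1.3788, 1.7934, 0.9632, 1.5107]
phi = -(0.8109 + 1.8532 + 1.3788 + 1.7934 + 0.9632 + 1.5107) = -8.3102
Step 2: Compute augmented objective.
t*f(x) = 5.09*-8.62 = -43.8758
Total = -43.8758 - 8.3102 = -52.186


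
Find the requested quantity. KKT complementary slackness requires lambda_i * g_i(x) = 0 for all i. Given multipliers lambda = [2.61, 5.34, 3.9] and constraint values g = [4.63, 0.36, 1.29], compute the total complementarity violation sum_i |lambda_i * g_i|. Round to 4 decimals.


KKT complementary slackness check:
lambda_1 * g_1 = 2.61 * 4.63 = 12.0843
lambda_2 * g_2 = 5.34 * 0.36 = 1.9224
lambda_3 * g_3 = 3.9 * 1.29 = 5.031
Total violation = 12.0843 + 1.9224 + 5.031 = 19.0377


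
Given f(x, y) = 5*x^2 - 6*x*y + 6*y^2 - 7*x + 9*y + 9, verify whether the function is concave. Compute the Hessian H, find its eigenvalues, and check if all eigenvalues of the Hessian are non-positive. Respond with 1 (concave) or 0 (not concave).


The Hessian of f(x,y) = 5*x^2 - 6*x*y + 6*y^2 - 7*x + 9*y + 9 is:
H = [[10, -6], [-6, 12]]
Trace = 10 + 12 = 22
Determinant = 10*12 - (-6)^2 = 84
Discriminant = (22)^2 - 4*84 = 148.0
Eigenvalues: lambda_1 = 4.9172, lambda_2 = 17.0828
The function is not concave.

0


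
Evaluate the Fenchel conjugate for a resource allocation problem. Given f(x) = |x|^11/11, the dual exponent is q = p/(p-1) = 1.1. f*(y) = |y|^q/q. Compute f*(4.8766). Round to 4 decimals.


The conjugate exponent q satisfies 1/p + 1/q = 1.
p = 11, so q = 11/(11 - 1) = 1.1
|y|^q = 4.8766^1.1 = 5.7139
f*(4.8766) = 5.7139 / 1.1 = 5.1944


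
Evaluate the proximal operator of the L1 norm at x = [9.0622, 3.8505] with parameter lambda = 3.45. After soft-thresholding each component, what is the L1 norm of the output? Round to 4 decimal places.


Soft-thresholding with lambda = 3.45:
prox(9.0622) = sign(9.0622)*max(|9.0622| - 3.45, 0) = 5.6122
prox(3.8505) = sign(3.8505)*max(|3.8505| - 3.45, 0) = 0.4005
prox(x) = [5.6122, 0.4005]
||prox(x)||_1 = 5.6122 + 0.4005 = 6.0127


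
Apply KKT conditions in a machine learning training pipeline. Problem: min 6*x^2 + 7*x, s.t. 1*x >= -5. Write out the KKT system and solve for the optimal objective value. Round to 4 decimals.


Step 1: Try lambda = 0 (constraint inactive).
Stationarity: 2*6*x + 7 = 0
x* = -7/(2*6) = -7/12 = -0.5833 (rounded; the exact value -7/12 is used below)
Check constraint: 1*-0.5833 = -0.5833 >= -5 -- satisfied.
Step 2: Compute optimal value.
f(x*) = 6*(-7/12)^2 + 7*(-7/12) = -2.0417


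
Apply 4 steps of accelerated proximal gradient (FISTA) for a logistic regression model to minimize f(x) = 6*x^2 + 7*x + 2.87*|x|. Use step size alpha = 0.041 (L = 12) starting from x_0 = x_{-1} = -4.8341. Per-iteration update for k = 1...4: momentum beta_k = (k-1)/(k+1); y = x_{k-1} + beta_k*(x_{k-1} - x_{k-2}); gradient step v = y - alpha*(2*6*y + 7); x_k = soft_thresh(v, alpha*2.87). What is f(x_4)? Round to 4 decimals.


FISTA on f(x) = 6*x^2 + 7*x + 2.87*|x|
L = 12, alpha = 0.041
Iteration 1: beta = 0.0, y = -4.8341 + 0.0*(-4.8341 + 4.8341) = -4.8341
  grad(y) = -51.0092, v = y - alpha*grad = -2.7427
  prox(v) = soft_thresh(-2.7427, 0.1177) = -2.6251
Iteration 2: beta = 0.3333, y = -2.6251 + 0.3333*(-2.6251 + 4.8341) = -1.8887
  grad(y) = -15.6644, v = y - alpha*grad = -1.2465
  prox(v) = soft_thresh(-1.2465, 0.1177) = -1.1288
Iteration 3: beta = 0.5, y = -1.1288 + 0.5*(-1.1288 + 2.6251) = -0.3807
  grad(y) = 2.4321, v = y - alpha*grad = -0.4804
  prox(v) = soft_thresh(-0.4804, 0.1177) = -0.3627
Iteration 4: beta = 0.6, y = -0.3627 + 0.6*(-0.3627 + 1.1288) = 0.0969
  grad(y) = 8.1633, v = y - alpha*grad = -0.2378
  prox(v) = soft_thresh(-0.2378, 0.1177) = -0.1201
f(x_4) = 6*(-0.1201)^2 + 7*(-0.1201) + 2.87*|-0.1201| = -0.4094


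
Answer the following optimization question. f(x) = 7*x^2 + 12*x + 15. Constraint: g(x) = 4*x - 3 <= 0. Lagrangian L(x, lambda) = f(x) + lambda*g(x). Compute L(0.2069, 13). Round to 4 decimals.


Step 1: Evaluate f(x).
f(0.2069) = 7*0.2069^2 + 12*0.2069 + 15 = 17.7825
Step 2: Evaluate g(x).
g(0.2069) = 4*0.2069 - 3 = -2.1724
Step 3: Compute Lagrangian.
L = 17.7825 + 13*-2.1724 = -10.4587


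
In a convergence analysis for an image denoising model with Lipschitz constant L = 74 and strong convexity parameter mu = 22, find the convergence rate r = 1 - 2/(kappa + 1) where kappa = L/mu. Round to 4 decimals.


Step 1: Compute the condition number.
kappa = L/mu = 74/22 = 3.3636
Step 2: Compute the convergence rate.
r = 1 - 2/(kappa + 1) = 1 - 2*mu/(L + mu) = (L - mu)/(L + mu) = 52/96 = 0.5417


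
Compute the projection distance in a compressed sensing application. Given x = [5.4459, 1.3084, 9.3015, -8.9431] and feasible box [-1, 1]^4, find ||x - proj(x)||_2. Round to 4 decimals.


Project each component onto [-1, 1].
clip(5.4459) = 1.0, clip(1.3084) = 1.0, clip(9.3015) = 1.0, clip(-8.9431) = -1.0
Projection = [1.0, 1.0, 1.0, -1.0]
Squared diffs: [19.766, 0.0951, 68.9149, 63.0928]
Distance = sqrt(151.8688) = 12.3235


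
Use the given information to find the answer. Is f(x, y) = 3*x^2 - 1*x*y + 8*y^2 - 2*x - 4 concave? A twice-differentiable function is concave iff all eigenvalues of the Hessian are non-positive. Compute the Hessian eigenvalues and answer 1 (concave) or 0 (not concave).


The Hessian of f(x,y) = 3*x^2 - 1*x*y + 8*y^2 - 2*x - 4 is:
H = [[6, -1], [-1, 16]]
Trace = 6 + 16 = 22
Determinant = 6*16 - (-1)^2 = 95
Discriminant = (22)^2 - 4*95 = 104.0
Eigenvalues: lambda_1 = 5.901, lambda_2 = 16.099
The function is not concave.

0


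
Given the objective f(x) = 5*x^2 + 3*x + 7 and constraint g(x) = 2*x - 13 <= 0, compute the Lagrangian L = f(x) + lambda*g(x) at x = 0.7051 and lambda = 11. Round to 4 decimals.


Step 1: Evaluate f(x).
f(0.7051) = 5*0.7051^2 + 3*0.7051 + 7 = 11.6011
Step 2: Evaluate g(x).
g(0.7051) = 2*0.7051 - 13 = -11.5898
Step 3: Compute Lagrangian.
L = 11.6011 + 11*-11.5898 = -115.8867


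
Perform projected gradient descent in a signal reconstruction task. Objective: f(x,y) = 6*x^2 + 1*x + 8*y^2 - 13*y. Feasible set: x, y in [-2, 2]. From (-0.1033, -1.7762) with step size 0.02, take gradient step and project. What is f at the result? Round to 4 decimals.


Step 1: Compute gradient at (-0.1033, -1.7762).
grad_x = 2*6*-0.1033 + 1 = -0.2396
grad_y = 2*8*-1.7762 - 13 = -41.4192
Step 2: Gradient step.
x_raw = -0.1033 - 0.02*-0.2396 = -0.0985
y_raw = -1.7762 - 0.02*-41.4192 = -0.9478
Step 3: Project onto [-2, 2].
x_proj = clip(-0.0985) = -0.0985
y_proj = clip(-0.9478) = -0.9478
Step 4: Evaluate f.
f(-0.0985, -0.9478) = 19.4682


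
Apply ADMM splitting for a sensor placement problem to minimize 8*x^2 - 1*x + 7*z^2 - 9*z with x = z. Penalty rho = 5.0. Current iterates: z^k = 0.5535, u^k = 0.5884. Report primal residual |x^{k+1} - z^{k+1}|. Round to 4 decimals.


ADMM iteration with rho = 5.0, z^k = 0.5535, u^k = 0.5884
Step 1: x-update.
Minimize 8*x^2 - 1*x + (5.0/2)*(x - 0.5535 + 0.5884)^2
FOC: (2*8 + 5.0)*x = 1 + 5.0*(0.5535 - 0.5884)
x^{k+1} = 0.0393
Step 2: z-update.
Minimize 7*z^2 - 9*z + (5.0/2)*(0.0393 - z + 0.5884)^2
FOC: (2*7 + 5.0)*z = 9 + 5.0*(0.0393 + 0.5884)
z^{k+1} = 0.6389
Step 3: u-update.
u^{k+1} = 0.5884 + 0.0393 - 0.6389 = -0.0112
Step 4: Primal residual = |0.0393 - 0.6389| = 0.5996


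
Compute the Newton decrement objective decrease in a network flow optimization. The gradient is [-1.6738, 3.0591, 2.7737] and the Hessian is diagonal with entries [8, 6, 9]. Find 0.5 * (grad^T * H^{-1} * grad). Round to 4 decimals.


Step 1: H is diagonal, so H^(-1) * g = [-0.2092, 0.5099, 0.3082].
Step 2: g^T H^(-1) g = sum_i g_i^2 / H_ii
  = (-1.6738)^2/8 + (3.0591)^2/6 + (2.7737)^2/9
  = 0.3502 + 1.5597 + 0.8548 = 2.7647
Step 3: Objective decrease = 0.5 * g^T H^(-1) g = 1.3824


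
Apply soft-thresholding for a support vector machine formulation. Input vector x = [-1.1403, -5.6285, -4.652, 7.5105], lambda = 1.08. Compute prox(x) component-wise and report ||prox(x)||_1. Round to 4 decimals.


Soft-thresholding with lambda = 1.08:
prox(-1.1403) = sign(-1.1403)*max(|-1.1403| - 1.08, 0) = -0.0603
prox(-5.6285) = sign(-5.6285)*max(|-5.6285| - 1.08, 0) = -4.5485
prox(-4.652) = sign(-4.652)*max(|-4.652| - 1.08, 0) = -3.572
prox(7.5105) = sign(7.5105)*max(|7.5105| - 1.08, 0) = 6.4305
prox(x) = [-0.0603, -4.5485, -3.572, 6.4305]
||prox(x)||_1 = 0.0603 + 4.5485 + 3.572 + 6.4305 = 14.6113


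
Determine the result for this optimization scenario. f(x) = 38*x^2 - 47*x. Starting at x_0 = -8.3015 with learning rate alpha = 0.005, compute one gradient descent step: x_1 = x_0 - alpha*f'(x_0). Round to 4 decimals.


We compute the gradient at x_0 and apply the update.
f'(x) = 76*x - 47
f'(-8.3015) = 76*-8.3015 - 47 = -677.914
x_1 = -8.3015 - 0.005*-677.914 = -4.9119


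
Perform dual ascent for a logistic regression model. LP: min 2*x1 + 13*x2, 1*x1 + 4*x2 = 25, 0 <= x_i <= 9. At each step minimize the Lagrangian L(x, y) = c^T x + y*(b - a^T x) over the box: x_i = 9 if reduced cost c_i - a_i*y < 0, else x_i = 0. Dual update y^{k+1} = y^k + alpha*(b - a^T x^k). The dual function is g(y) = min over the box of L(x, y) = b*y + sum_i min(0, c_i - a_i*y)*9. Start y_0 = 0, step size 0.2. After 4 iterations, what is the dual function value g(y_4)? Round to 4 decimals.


Dual ascent for LP: min 2*x1 + 13*x2, 1*x1 + 4*x2 = 25, 0 <= x_i <= 9
Step 1: y^k = 0.0, reduced costs: (2.0, 13.0)
  x^k = (0.0, 0.0), subgradient = b - a^T x = 25.0
  y^{k+1} = 0.0 + 0.2*25.0 = 5.0
Step 2: y^k = 5.0, reduced costs: (-3.0, -7.0)
  x^k = (9.0, 9.0), subgradient = b - a^T x = -20.0
  y^{k+1} = 5.0 + 0.2*-20.0 = 1.0
Step 3: y^k = 1.0, reduced costs: (1.0, 9.0)
  x^k = (0.0, 0.0), subgradient = b - a^T x = 25.0
  y^{k+1} = 1.0 + 0.2*25.0 = 6.0
Step 4: y^k = 6.0, reduced costs: (-4.0, -11.0)
  x^k = (9.0, 9.0), subgradient = b - a^T x = -20.0
  y^{k+1} = 6.0 + 0.2*-20.0 = 2.0
Dual objective at y_4 = 2.0: reduced costs (0.0, 5.0), box minimizer x = (0.0, 0.0)
g(y_4) = b*y + (c1 - a1*y)*x1 + (c2 - a2*y)*x2 = 25*2.0 + 0.0*0.0 + 5.0*0.0 = 50.0 + 0.0 + 0.0 = 50.0


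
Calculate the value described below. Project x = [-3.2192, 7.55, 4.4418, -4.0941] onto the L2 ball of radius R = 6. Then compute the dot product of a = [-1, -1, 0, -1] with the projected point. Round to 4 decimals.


Step 1: Compute ||x|| (intermediates to 6 decimals).
||x|| = sqrt((-3.2192)^2 + 7.55^2 + 4.4418^2 + (-4.0941)^2) = 10.191025
Step 2: Project.
Since ||x|| > R, scale = R/||x|| = 6/10.191025 = 0.588753, proj(x) = scale * x
proj(x) = [-1.895314, 4.445085, 2.615123, -2.410414]
Step 3: Dot product.
a^T * proj(x) = -1*(-1.895314) - 1*4.445085 + 0*2.615123 - 1*(-2.410414) = -0.1394


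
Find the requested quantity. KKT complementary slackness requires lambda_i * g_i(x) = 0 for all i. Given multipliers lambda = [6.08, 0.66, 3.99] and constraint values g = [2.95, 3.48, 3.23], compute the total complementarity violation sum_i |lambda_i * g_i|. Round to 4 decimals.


KKT complementary slackness check:
lambda_1 * g_1 = 6.08 * 2.95 = 17.936
lambda_2 * g_2 = 0.66 * 3.48 = 2.2968
lambda_3 * g_3 = 3.99 * 3.23 = 12.8877
Total violation = 17.936 + 2.2968 + 12.8877 = 33.1205


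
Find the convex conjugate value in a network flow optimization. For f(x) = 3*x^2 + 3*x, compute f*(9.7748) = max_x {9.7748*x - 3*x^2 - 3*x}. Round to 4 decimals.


f*(y) = sup_x {y*x - a*x^2 - b*x} = sup_x {(y-b)*x - a*x^2}
FOC: (y - b) - 2a*x = 0 => x* = (y - b)/(2a)
x* = (9.7748 - 3)/(2*3) = 1.1291
f*(9.7748) = (y-b)^2/(4a) = (9.7748 - 3)^2/(4*3)
= 45.8979/12 = 3.8248


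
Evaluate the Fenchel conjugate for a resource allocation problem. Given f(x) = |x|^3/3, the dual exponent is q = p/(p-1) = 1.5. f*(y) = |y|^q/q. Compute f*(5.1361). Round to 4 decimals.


The conjugate exponent q satisfies 1/p + 1/q = 1.
p = 3, so q = 3/(3 - 1) = 1.5
|y|^q = 5.1361^1.5 = 11.6399
f*(5.1361) = 11.6399 / 1.5 = 7.76


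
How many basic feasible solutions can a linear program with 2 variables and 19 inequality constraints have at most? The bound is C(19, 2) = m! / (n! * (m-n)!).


Each vertex corresponds to some choice of n active constraints out of m, so the number of vertices is at most C(m, n) = m! / (n!(m-n)!).
m = 19, n = 2
Numerator: 19 * 18
Denominator: 2! = 2
C(19, 2) = 171


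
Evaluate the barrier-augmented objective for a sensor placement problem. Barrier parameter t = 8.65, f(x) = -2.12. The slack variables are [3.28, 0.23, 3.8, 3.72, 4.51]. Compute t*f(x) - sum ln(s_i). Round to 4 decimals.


Step 1: Compute log-barrier.
ln values: [1.1878, -1.4697, 1.335, 1.3137, 1.5063]
phi = -(1.1878 - 1.4697 + 1.335 + 1.3137 + 1.5063) = -3.8732
Step 2: Compute augmented objective.
t*f(x) = 8.65*-2.12 = -18.338
Total = -18.338 - 3.8732 = -22.2112


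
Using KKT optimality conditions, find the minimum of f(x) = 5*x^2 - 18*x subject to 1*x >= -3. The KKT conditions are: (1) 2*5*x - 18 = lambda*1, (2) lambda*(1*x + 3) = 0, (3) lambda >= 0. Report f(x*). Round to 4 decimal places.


Step 1: Try lambda = 0 (constraint inactive).
Stationarity: 2*5*x - 18 = 0
x* = 18/(2*5) = 1.8
Check constraint: 1*1.8 = 1.8 >= -3 -- satisfied.
Step 2: Compute optimal value.
f(x*) = 5*1.8^2 - 18*1.8 = -16.2


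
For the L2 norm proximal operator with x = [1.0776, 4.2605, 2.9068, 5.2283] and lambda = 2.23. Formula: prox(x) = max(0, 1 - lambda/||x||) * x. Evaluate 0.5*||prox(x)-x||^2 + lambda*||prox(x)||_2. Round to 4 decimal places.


Step 1: Compute ||x||.
||x|| = 7.4228
Step 2: Compute scaling factor.
scale = max(0, 1 - 2.23/7.4228) = 0.6996
Step 3: prox(x) = [0.7539, 2.9805, 2.0335, 3.6576]
||prox(x)|| = 5.1928
Step 4: Proximal objective.
0.5*||prox-x||^2 = 2.4865
lambda*||prox|| = 11.5799
Total = 14.0664


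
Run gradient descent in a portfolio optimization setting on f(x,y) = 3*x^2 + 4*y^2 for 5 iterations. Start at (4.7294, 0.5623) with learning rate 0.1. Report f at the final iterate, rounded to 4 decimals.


Gradient descent on f(x,y) = 3*x^2 + 4*y^2.
Starting point: (4.7294, 0.5623), alpha = 0.1
Step 1: grad_x = 2*3*4.7294 = 28.3764, grad_y = 2*4*0.5623 = 4.4984
  x_1 = 4.7294 - 0.1*28.3764 = 1.8918
  y_1 = 0.5623 - 0.1*4.4984 = 0.1125
Step 2: grad_x = 2*3*1.8918 = 11.3506, grad_y = 2*4*0.1125 = 0.8997
  x_2 = 1.8918 - 0.1*11.3506 = 0.7567
  y_2 = 0.1125 - 0.1*0.8997 = 0.0225
Step 3: grad_x = 2*3*0.7567 = 4.5402, grad_y = 2*4*0.0225 = 0.1799
  x_3 = 0.7567 - 0.1*4.5402 = 0.3027
  y_3 = 0.0225 - 0.1*0.1799 = 0.0045
Step 4: grad_x = 2*3*0.3027 = 1.8161, grad_y = 2*4*0.0045 = 0.036
  x_4 = 0.3027 - 0.1*1.8161 = 0.1211
  y_4 = 0.0045 - 0.1*0.036 = 0.0009
Step 5: grad_x = 2*3*0.1211 = 0.7264, grad_y = 2*4*0.0009 = 0.0072
  x_5 = 0.1211 - 0.1*0.7264 = 0.0484
  y_5 = 0.0009 - 0.1*0.0072 = 0.0002
f(0.0484, 0.0002) = 3*0.0484^2 + 4*0.0002^2 = 0.007
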